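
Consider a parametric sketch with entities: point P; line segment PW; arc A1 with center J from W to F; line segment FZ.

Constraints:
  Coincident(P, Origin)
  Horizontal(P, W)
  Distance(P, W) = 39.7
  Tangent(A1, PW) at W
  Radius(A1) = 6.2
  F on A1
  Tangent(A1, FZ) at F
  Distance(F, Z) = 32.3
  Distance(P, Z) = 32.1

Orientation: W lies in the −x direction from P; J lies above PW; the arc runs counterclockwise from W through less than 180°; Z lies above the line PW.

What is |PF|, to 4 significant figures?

34.84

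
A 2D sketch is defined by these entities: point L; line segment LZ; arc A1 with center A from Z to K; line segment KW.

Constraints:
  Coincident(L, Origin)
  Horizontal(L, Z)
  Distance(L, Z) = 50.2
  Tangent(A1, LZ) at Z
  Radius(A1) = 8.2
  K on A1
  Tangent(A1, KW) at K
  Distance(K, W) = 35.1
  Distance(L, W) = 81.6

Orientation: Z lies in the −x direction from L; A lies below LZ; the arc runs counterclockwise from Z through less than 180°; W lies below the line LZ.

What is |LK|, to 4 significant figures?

57.70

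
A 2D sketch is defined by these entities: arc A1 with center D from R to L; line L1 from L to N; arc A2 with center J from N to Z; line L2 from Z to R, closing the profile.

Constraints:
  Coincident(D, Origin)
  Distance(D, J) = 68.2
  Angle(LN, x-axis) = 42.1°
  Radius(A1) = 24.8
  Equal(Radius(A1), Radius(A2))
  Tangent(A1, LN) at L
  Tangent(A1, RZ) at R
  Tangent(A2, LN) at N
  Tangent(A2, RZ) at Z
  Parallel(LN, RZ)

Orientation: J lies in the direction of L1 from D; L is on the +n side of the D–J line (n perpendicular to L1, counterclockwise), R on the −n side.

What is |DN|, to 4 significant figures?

72.57

Tangency of A1 to both parallel lines with radius 24.8 puts L and R at D ± 24.8·n: L = (-16.63, 18.40), R = (16.63, -18.40). Equal radii place N and Z the same way about J: N = J + 24.8·n = (33.98, 64.12), Z = J − 24.8·n = (67.23, 27.32). Then |DN| = |N − D| = 72.57.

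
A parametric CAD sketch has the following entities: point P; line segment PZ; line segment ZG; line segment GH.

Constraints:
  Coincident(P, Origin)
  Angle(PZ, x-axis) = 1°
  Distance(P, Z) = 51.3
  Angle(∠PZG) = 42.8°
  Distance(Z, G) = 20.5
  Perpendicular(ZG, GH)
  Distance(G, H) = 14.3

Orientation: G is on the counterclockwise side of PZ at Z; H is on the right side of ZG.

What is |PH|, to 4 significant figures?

52.06

P is at the origin; PZ runs at 1.0° with length 51.3, so Z = 51.3·(cos 1.0°, sin 1.0°) = (51.29, 0.8953). ∠PZG = 42.8°, so ZG runs at 1.0° + (180° − 42.8°) = 138.2° from the x-axis; with |ZG| = 20.5, G = Z + 20.5·(cos 138.2°, sin 138.2°) = (36.01, 14.56). The perpendicularity gives GH at right angles to ZG; with |GH| = 14.3 on the right of ZG, H = G + 14.3·(0.6665, 0.7455) = (45.54, 25.22). Then |PH| = |H − P| = 52.06.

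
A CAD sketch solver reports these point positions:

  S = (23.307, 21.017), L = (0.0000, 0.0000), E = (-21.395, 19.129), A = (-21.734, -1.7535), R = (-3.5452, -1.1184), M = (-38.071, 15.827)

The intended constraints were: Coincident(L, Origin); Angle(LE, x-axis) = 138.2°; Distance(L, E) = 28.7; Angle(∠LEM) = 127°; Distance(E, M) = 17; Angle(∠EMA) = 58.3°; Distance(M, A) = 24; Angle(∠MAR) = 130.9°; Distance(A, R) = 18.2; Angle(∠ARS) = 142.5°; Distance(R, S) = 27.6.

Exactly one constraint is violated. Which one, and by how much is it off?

Distance(R, S) = 27.6 — off by 7.20.

L = (0.00, 0.00) ✓; LE at 138.2° ✓; |LE| = 28.70 ✓; ∠LEM = 127.0° ✓; |EM| = 17.00 ✓; ∠EMA = 58.30° ✓; |MA| = 24.00 ✓; ∠MAR = 130.9° ✓; |AR| = 18.20 ✓; ∠ARS = 142.5° ✓; |RS| = 34.80 ✗.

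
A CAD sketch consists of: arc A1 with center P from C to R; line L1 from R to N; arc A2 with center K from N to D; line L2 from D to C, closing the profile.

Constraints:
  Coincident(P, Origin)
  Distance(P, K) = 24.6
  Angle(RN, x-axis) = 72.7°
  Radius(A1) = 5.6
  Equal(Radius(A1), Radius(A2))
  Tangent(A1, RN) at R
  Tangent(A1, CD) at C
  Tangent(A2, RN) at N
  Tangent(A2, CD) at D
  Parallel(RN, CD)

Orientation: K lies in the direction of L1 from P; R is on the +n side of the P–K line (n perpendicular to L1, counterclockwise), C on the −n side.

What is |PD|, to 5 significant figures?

25.229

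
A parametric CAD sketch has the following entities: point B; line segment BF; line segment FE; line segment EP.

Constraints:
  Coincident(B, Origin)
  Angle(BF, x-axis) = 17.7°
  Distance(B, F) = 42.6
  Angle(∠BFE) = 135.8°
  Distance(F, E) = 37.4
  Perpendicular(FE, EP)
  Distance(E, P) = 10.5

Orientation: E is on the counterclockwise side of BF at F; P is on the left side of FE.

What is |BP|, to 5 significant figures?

70.601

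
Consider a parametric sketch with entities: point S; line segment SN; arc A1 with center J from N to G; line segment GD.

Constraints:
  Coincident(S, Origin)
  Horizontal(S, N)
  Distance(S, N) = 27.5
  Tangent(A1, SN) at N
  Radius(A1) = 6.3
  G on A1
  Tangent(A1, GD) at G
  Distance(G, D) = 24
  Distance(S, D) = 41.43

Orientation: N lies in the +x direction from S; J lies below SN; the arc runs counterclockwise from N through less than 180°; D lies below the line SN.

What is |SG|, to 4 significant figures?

22.80

Checks: |SN| = 27.50 ✓; |JG| = 6.300 ✓; ∠(JG, GD) = 90.00° ✓; |GD| = 24.00 ✓; |SD| = 41.43 ✓.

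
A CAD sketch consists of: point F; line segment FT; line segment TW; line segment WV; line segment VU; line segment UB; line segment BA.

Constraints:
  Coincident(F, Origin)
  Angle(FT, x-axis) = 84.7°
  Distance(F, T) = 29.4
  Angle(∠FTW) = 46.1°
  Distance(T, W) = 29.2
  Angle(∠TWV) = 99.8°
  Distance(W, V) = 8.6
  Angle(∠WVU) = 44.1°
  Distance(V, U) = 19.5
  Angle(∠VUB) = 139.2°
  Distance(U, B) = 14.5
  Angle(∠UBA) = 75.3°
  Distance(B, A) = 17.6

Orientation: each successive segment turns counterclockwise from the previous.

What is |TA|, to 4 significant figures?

33.62

F is at the origin; FT runs at 84.7° with length 29.4, so T = (2.716, 29.27). ∠FTW = 46.1° gives TW at -141.4° from the x-axis; with |TW| = 29.2, W = (-20.10, 11.06). ∠TWV = 99.8° gives WV at -61.20° from the x-axis; with |WV| = 8.6, V = (-15.96, 3.521). ∠WVU = 44.1° gives VU at 74.70° from the x-axis; with |VU| = 19.5, U = (-10.82, 22.33). ∠VUB = 139.2° gives UB at 115.5° from the x-axis; with |UB| = 14.5, B = (-17.06, 35.42). ∠UBA = 75.3° gives BA at -139.8° from the x-axis; with |BA| = 17.6, A = (-30.50, 24.06). Then |TA| = |A − T| = 33.62.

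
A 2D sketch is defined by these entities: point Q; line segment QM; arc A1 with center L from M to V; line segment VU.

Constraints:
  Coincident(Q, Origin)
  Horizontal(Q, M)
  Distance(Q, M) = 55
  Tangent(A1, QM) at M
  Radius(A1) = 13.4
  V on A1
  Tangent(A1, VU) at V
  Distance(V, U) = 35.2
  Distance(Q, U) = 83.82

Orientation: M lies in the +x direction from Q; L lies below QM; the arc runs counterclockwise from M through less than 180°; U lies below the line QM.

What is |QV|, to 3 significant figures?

50.2

Q is at the origin; Q and M share the same y with |QM| = 55.0 and M on the +x side, so M = (55.0, 0.00). The tangent condition forces LM to be normal to QM, so L = M + (0, -13.4) = (55.0, -13.4). Since LV ⟂ VU (tangency), |LU| = √(13.4² + 35.2²) = 37.7 regardless of where V sits on A1. So U lies on both circle(Q, 83.82) and circle(L, 37.7); the below-QM intersection is U = (68.3, -48.7). V is the foot of the tangent from U: V = (45.0, -22.3).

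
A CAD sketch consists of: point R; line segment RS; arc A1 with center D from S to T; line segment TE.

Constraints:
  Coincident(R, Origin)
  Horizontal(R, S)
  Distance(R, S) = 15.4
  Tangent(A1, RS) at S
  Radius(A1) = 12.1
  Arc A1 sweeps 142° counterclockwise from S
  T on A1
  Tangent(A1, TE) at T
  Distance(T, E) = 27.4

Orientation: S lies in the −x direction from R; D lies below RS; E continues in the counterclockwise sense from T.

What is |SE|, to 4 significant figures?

41.02

R is at the origin; RS is horizontal with |RS| = 15.4 and S on the −x side, so S = (-15.40, 0.000). The tangent condition forces DS to be normal to RS, so D = S + (0, -12.1) = (-15.40, -12.10). On A1, S sits at bearing 90° from D; a 142° counterclockwise sweep puts T at bearing 232°, so T = D + 12.1·(cos 232°, sin 232°) = (-22.85, -21.63). The tangent condition forces DT to be normal to TE, so TE runs along (−sin 232°, cos 232°); with |TE| = 27.4, E = (-1.258, -38.50). Then |SE| = |E − S| = 41.02.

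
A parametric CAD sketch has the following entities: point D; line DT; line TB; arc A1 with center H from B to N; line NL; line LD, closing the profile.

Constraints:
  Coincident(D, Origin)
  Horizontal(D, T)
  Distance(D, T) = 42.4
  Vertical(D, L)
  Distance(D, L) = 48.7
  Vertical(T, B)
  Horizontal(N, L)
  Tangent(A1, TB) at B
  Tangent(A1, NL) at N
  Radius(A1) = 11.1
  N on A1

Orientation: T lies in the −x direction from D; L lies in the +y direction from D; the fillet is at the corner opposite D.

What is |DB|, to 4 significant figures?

56.67

The virtual corner opposite D is at (-42.40, 48.70). Tangency of A1 to TB means the radius HB is perpendicular to TB and the tangent condition forces HN to be normal to NL, with radius 11.1, so the center H sits 11.1 in from both sides at H = (-31.30, 37.60). That places the tangent points at B = (-42.40, 37.60) on TB and N = (-31.30, 48.70) on NL. Then |DB| = |B − D| = 56.67.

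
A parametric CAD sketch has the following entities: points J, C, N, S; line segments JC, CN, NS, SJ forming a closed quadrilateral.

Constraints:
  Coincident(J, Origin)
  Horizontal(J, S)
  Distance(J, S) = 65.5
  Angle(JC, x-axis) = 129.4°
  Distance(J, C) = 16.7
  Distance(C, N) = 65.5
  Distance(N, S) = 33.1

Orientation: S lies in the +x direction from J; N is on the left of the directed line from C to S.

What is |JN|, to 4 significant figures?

60.70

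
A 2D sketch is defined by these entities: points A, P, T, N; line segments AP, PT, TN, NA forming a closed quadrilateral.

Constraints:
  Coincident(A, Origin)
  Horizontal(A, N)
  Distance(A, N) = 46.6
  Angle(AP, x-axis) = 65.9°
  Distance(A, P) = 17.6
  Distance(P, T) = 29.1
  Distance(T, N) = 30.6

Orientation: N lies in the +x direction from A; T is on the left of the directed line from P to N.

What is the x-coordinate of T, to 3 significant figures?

33.8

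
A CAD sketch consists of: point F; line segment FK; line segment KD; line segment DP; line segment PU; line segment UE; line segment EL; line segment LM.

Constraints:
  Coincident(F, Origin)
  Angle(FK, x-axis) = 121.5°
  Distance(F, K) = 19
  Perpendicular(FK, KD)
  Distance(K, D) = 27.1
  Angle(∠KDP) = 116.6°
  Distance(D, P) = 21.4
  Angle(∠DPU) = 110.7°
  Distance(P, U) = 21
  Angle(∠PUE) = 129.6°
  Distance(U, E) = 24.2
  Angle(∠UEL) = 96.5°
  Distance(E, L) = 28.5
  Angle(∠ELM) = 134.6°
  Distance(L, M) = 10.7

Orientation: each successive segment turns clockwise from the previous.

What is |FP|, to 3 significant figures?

36.7

The perpendicularity gives KD at right angles to FK, so KD runs at 31.5°; with |KD| = 27.1, D = (13.2, 30.4). ∠KDP = 116.6° gives DP at -31.9° from the x-axis; with |DP| = 21.4, P = (31.3, 19.1). Then |FP| = |P − F| = 36.7.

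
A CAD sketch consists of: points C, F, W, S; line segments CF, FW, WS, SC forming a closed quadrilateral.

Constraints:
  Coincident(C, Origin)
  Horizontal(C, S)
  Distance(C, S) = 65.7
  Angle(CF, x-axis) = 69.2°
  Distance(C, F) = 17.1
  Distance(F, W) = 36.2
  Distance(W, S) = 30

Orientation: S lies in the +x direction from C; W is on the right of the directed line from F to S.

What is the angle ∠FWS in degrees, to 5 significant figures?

137.47°

Checks: |FW| = 36.20 ✓; |WS| = 30.00 ✓.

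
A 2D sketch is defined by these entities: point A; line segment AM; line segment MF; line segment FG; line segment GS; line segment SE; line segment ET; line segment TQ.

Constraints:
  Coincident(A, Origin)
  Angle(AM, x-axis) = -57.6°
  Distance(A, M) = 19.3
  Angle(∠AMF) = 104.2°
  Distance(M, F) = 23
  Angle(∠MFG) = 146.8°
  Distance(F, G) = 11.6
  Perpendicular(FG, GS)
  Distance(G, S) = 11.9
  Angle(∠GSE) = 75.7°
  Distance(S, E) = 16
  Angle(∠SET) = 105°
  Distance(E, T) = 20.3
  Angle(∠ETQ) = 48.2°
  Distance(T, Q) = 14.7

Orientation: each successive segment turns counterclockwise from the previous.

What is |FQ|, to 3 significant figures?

7.43

∠SET = 105.0° gives ET at -39.3° from the x-axis; with |ET| = 20.3, T = (39.3, -20.1). ∠ETQ = 48.2° gives TQ at 92.5° from the x-axis; with |TQ| = 14.7, Q = (38.6, -5.38). Then |FQ| = |Q − F| = 7.43.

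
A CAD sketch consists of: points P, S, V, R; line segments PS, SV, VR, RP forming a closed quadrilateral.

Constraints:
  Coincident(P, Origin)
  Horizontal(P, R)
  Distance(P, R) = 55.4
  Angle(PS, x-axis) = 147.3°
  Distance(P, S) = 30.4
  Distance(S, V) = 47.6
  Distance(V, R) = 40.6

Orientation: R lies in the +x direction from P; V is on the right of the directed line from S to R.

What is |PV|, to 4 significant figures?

17.27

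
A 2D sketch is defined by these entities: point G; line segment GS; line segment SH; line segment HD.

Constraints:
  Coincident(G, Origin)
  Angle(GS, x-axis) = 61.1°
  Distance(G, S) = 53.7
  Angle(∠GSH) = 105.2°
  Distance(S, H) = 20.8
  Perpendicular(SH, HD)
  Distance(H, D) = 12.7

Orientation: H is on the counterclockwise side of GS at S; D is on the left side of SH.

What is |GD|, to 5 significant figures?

52.412

G is at the origin; GS runs at 61.1° with length 53.7, so S = 53.7·(cos 61.1°, sin 61.1°) = (25.952, 47.012). ∠GSH = 105.2°, so SH runs at 61.1° + (180° − 105.2°) = 135.90° from the x-axis; with |SH| = 20.8, H = S + 20.8·(cos 135.90°, sin 135.90°) = (11.015, 61.487). SH ⟂ HD; with |HD| = 12.7 on the left of SH, D = H + 12.7·(-0.69591, -0.71813) = (2.1771, 52.367). Then |GD| = |D − G| = 52.412.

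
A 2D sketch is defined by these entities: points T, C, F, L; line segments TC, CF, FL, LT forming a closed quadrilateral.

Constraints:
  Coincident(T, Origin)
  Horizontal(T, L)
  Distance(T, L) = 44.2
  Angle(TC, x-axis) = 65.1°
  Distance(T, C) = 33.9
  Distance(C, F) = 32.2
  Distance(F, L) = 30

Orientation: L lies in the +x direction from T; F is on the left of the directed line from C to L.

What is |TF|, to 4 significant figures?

55.26

Checks: |CF| = 32.20 ✓; |FL| = 30.00 ✓.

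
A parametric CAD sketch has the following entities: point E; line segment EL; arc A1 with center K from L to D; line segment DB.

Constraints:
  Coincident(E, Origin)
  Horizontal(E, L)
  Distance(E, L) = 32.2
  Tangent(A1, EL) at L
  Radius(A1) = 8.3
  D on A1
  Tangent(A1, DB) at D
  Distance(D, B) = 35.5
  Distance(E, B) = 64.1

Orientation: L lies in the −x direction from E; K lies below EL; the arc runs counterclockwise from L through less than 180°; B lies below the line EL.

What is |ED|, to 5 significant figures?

40.623

E is at the origin; E and L share the same y with |EL| = 32.2 and L on the −x side, so L = (-32.200, 0.0000). Since A1 is tangent to EL there, KL ⟂ EL, so K = L + (0, -8.3) = (-32.200, -8.3000). Since KD ⟂ DB (tangency), |KB| = √(8.3² + 35.5²) = 36.457 regardless of where D sits on A1. So B lies on both circle(E, 64.1) and circle(K, 36.457); the below-EL intersection is B = (-49.990, -40.122). D is the foot of the tangent from B: D = (-40.177, -6.0055).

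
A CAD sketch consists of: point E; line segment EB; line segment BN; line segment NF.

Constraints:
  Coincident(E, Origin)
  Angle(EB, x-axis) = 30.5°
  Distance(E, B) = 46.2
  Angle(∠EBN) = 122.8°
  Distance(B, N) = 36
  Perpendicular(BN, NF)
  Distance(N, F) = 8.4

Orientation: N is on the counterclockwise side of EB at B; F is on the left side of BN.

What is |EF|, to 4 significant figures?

68.19

E is at the origin; EB runs at 30.5° with length 46.2, so B = 46.2·(cos 30.5°, sin 30.5°) = (39.81, 23.45). ∠EBN = 122.8°, so BN runs at 30.5° + (180° − 122.8°) = 87.70° from the x-axis; with |BN| = 36.0, N = B + 36.0·(cos 87.70°, sin 87.70°) = (41.25, 59.42). BN ⟂ NF; with |NF| = 8.4 on the left of BN, F = N + 8.4·(-0.9992, 0.04013) = (32.86, 59.76). Then |EF| = |F − E| = 68.19.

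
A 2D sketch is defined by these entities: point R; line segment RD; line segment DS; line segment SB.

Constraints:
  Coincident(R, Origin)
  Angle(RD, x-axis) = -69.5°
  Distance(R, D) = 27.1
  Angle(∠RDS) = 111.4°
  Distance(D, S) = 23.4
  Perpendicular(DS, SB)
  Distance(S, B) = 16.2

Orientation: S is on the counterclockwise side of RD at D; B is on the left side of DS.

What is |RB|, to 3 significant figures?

34.5

R is at the origin; RD runs at -69.5° with length 27.1, so D = 27.1·(cos -69.5°, sin -69.5°) = (9.49, -25.4). ∠RDS = 111.4°, so DS runs at -69.5° + (180° − 111.4°) = -0.900° from the x-axis; with |DS| = 23.4, S = D + 23.4·(cos -0.900°, sin -0.900°) = (32.9, -25.8). DS ⟂ SB; with |SB| = 16.2 on the left of DS, B = S + 16.2·(0.0157, 1.00) = (33.1, -9.55). Then |RB| = |B − R| = 34.5.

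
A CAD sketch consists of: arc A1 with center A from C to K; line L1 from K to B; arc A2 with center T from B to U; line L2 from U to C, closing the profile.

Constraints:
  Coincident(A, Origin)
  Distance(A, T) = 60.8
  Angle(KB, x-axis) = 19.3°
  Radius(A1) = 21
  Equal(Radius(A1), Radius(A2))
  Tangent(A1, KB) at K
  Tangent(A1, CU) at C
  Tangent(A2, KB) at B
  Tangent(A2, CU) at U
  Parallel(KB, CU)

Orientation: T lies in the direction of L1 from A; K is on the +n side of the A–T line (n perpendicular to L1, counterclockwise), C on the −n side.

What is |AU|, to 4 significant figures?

64.32

The slot axis is L1's direction at 19.3°, so u = (cos 19.3°, sin 19.3°) = (0.9438, 0.3305) and n = (−sin 19.3°, cos 19.3°) = (-0.3305, 0.9438). A is at the origin and T lies 60.8 along u from A, so T = 60.8·u = (57.38, 20.10). Tangency of A1 to both parallel lines with radius 21.0 puts K and C at A ± 21.0·n: K = (-6.941, 19.82), C = (6.941, -19.82). Equal radii place B and U the same way about T: B = T + 21.0·n = (50.44, 39.92), U = T − 21.0·n = (64.32, 0.2755). Then |AU| = |U − A| = 64.32.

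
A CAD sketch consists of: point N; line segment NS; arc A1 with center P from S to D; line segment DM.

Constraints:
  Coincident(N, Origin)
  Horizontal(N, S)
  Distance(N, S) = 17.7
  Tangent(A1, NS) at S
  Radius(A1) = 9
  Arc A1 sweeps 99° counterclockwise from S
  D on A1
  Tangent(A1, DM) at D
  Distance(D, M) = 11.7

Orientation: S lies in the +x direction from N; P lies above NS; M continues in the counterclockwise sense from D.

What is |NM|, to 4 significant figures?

33.10

N is at the origin; NS is horizontal with |NS| = 17.7 and S on the +x side, so S = (17.70, 0.000). Since A1 is tangent to NS there, PS ⟂ NS, so P = S + (0, 9) = (17.70, 9.000). On A1, S sits at bearing -90° from P; a 99° counterclockwise sweep puts D at bearing 9°, so D = P + 9.0·(cos 9°, sin 9°) = (26.59, 10.41). Tangency of A1 to DM means the radius PD is perpendicular to DM, so DM runs along (−sin 9°, cos 9°); with |DM| = 11.7, M = (24.76, 21.96). Then |NM| = |M − N| = 33.10.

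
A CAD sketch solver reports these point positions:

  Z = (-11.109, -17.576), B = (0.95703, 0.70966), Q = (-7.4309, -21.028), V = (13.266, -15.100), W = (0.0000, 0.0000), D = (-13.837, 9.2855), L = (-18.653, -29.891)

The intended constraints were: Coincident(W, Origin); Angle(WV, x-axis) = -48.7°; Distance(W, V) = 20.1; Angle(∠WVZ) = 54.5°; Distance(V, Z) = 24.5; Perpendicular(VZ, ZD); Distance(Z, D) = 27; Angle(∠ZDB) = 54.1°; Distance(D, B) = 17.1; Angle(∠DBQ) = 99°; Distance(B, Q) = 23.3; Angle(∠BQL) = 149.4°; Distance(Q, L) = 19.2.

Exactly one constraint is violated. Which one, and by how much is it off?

Distance(Q, L) = 19.2 — off by 4.90.

W = (0.00, 0.00) ✓; WV at -48.70° ✓; |WV| = 20.10 ✓; ∠WVZ = 54.50° ✓; |VZ| = 24.50 ✓; ∠(VZ, ZD) = 90.00° ✓; |ZD| = 27.00 ✓; ∠ZDB = 54.10° ✓; |DB| = 17.10 ✓; ∠DBQ = 99.00° ✓; |BQ| = 23.30 ✓; ∠BQL = 149.4° ✓; |QL| = 14.30 ✗.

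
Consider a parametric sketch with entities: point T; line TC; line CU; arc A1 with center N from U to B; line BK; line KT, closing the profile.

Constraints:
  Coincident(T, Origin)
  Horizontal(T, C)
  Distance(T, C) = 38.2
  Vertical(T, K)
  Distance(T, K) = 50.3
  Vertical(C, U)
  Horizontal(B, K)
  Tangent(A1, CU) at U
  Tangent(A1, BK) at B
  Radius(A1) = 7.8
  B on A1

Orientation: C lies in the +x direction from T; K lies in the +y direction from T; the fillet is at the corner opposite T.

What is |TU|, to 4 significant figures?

57.14

The virtual corner opposite T is at (38.20, 50.30). The tangent condition forces NU to be normal to CU and since A1 is tangent to BK there, NB ⟂ BK, with radius 7.8, so the center N sits 7.8 in from both sides at N = (30.40, 42.50). That places the tangent points at U = (38.20, 42.50) on CU and B = (30.40, 50.30) on BK. Then |TU| = |U − T| = 57.14.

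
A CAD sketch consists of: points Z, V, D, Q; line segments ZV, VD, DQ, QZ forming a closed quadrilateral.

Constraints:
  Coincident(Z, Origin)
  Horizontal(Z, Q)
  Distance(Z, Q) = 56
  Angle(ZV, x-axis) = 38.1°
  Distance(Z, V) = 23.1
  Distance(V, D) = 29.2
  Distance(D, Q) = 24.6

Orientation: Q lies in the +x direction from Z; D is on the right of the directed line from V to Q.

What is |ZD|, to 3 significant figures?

35.3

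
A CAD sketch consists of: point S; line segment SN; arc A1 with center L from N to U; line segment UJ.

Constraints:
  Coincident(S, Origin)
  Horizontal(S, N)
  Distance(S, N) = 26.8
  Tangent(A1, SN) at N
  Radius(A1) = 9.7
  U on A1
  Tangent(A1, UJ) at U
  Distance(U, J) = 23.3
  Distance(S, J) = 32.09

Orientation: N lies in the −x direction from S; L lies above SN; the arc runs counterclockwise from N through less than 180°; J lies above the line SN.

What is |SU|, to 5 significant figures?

18.873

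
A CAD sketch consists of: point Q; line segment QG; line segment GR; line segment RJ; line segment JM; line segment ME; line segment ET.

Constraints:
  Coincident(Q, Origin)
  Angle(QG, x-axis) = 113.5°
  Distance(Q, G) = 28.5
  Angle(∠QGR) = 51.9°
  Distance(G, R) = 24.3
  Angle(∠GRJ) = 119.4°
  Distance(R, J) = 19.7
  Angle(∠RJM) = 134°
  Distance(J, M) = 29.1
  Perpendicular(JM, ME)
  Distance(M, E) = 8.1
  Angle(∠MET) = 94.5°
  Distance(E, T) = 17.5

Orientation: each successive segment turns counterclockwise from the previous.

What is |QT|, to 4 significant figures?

5.103

Q is at the origin; QG runs at 113.5° with length 28.5, so G = (-11.36, 26.14). ∠QGR = 51.9° gives GR at -118.4° from the x-axis; with |GR| = 24.3, R = (-22.92, 4.761). ∠GRJ = 119.4° gives RJ at -57.80° from the x-axis; with |RJ| = 19.7, J = (-12.42, -11.91). ∠RJM = 134.0° gives JM at -11.80° from the x-axis; with |JM| = 29.1, M = (16.06, -17.86). JM is perpendicular to ME, so ME runs at 78.20°; with |ME| = 8.1, E = (17.72, -9.931). ∠MET = 94.5° gives ET at 163.7° from the x-axis; with |ET| = 17.5, T = (0.9205, -5.020). Then |QT| = |T − Q| = 5.103.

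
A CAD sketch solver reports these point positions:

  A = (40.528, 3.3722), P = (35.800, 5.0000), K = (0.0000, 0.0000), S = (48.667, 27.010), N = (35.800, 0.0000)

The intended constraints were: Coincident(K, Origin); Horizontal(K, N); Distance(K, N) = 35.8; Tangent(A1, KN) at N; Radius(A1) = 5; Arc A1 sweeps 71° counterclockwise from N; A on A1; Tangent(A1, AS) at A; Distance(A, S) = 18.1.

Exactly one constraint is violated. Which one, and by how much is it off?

Distance(A, S) = 18.1 — off by 6.90.

K = (0.00, 0.00) ✓; K.y = 0.00, N.y = 0.00 ✓; |KN| = 35.80 ✓; ∠(PN, NK) = 90.00° ✓; |PN| = 5.000 ✓; bearing(P→A) − bearing(P→N) = 71.00° ✓; |PA| = 5.000 ✓; ∠(PA, AS) = 90.00° ✓; |AS| = 25.00 ✗.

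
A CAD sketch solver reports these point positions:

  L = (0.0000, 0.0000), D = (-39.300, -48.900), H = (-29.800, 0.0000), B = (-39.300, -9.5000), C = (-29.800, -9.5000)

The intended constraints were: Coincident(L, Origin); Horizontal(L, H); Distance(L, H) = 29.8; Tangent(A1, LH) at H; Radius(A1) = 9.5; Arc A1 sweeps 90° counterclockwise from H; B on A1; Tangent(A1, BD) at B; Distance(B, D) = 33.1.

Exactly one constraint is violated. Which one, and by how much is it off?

Distance(B, D) = 33.1 — off by 6.30.

L = (0.00, 0.00) ✓; L.y = 0.00, H.y = 0.00 ✓; |LH| = 29.80 ✓; ∠(CH, HL) = 90.00° ✓; |CH| = 9.500 ✓; bearing(C→B) − bearing(C→H) = 90.00° ✓; |CB| = 9.500 ✓; ∠(CB, BD) = 90.00° ✓; |BD| = 39.40 ✗.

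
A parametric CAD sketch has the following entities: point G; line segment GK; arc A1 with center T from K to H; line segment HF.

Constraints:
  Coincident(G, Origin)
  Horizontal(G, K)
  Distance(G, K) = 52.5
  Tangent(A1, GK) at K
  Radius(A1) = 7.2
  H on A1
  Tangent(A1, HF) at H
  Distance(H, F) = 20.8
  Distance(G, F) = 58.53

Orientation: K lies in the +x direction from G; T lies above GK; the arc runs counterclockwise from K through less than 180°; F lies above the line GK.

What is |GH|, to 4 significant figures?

59.95

Checks: G.y = 0.00, K.y = 0.00 ✓; |TH| = 7.200 ✓; ∠(TH, HF) = 90.00° ✓; |HF| = 20.80 ✓; |GF| = 58.53 ✓.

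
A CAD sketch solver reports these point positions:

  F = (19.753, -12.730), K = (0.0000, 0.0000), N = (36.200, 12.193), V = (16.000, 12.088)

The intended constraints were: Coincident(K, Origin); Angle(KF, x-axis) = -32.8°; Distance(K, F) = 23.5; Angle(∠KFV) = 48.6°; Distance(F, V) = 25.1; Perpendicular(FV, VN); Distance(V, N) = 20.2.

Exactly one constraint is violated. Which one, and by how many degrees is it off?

Perpendicular(FV, VN) — off by 8.30°.

K = (0.00, 0.00) ✓; KF at -32.80° ✓; |KF| = 23.50 ✓; ∠KFV = 48.60° ✓; |FV| = 25.10 ✓; ∠(FV, VN) = 98.30° ✗; |VN| = 20.20 ✓.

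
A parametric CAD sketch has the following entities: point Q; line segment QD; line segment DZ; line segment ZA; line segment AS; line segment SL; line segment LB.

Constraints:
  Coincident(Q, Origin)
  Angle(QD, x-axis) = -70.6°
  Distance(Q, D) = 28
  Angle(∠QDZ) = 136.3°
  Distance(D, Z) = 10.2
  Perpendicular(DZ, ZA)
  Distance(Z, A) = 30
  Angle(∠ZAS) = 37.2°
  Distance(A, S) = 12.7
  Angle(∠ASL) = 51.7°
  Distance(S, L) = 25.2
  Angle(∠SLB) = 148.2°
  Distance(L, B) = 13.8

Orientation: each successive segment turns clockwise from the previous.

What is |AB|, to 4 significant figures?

29.18

Q is at the origin; QD runs at -70.6° with length 28.0, so D = (9.301, -26.41). ∠QDZ = 136.3° gives DZ at -114.3° from the x-axis; with |DZ| = 10.2, Z = (5.103, -35.71). DZ ⟂ ZA, so ZA runs at 155.7°; with |ZA| = 30.0, A = (-22.24, -23.36). ∠ZAS = 37.2° gives AS at 12.90° from the x-axis; with |AS| = 12.7, S = (-9.860, -20.53). ∠ASL = 51.7° gives SL at -115.4° from the x-axis; with |SL| = 25.2, L = (-20.67, -43.29). ∠SLB = 148.2° gives LB at -147.2° from the x-axis; with |LB| = 13.8, B = (-32.27, -50.77). Then |AB| = |B − A| = 29.18.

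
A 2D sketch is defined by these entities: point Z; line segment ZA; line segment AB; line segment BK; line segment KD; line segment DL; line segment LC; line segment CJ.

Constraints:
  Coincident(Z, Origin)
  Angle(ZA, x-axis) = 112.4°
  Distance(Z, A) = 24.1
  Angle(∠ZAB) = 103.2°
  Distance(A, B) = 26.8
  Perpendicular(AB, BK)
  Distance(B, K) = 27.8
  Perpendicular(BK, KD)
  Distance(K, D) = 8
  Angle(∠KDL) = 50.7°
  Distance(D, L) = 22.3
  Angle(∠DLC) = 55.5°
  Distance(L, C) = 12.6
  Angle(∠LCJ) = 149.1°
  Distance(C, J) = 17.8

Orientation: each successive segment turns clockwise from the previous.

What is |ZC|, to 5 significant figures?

41.951

Z is at the origin; ZA runs at 112.4° with length 24.1, so A = (-9.1838, 22.282). ∠ZAB = 103.2° gives AB at 35.600° from the x-axis; with |AB| = 26.8, B = (12.607, 37.882). AB is perpendicular to BK, so BK runs at -54.400°; with |BK| = 27.8, K = (28.790, 15.278). BK ⟂ KD, so KD runs at -144.40°; with |KD| = 8.0, D = (22.286, 10.621). ∠KDL = 50.7° gives DL at 86.300° from the x-axis; with |DL| = 22.3, L = (23.725, 32.875). ∠DLC = 55.5° gives LC at -38.200° from the x-axis; with |LC| = 12.6, C = (33.626, 25.083). Then |ZC| = |C − Z| = 41.951.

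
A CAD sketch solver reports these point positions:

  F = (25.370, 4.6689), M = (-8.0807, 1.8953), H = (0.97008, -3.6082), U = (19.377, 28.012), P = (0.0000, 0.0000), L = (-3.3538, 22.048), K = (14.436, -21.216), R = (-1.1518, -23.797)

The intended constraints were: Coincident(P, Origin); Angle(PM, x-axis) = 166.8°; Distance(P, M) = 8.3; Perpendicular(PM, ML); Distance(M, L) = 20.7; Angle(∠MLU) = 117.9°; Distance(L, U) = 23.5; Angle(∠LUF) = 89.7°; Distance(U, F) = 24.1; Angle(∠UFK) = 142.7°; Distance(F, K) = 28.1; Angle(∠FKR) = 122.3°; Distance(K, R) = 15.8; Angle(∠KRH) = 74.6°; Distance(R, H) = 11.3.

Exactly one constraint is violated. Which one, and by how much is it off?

Distance(R, H) = 11.3 — off by 9.00.

P = (0.00, 0.00) ✓; PM at 166.8° ✓; |PM| = 8.300 ✓; ∠(PM, ML) = 90.00° ✓; |ML| = 20.70 ✓; ∠MLU = 117.9° ✓; |LU| = 23.50 ✓; ∠LUF = 89.70° ✓; |UF| = 24.10 ✓; ∠UFK = 142.7° ✓; |FK| = 28.10 ✓; ∠FKR = 122.3° ✓; |KR| = 15.80 ✓; ∠KRH = 74.60° ✓; |RH| = 20.30 ✗.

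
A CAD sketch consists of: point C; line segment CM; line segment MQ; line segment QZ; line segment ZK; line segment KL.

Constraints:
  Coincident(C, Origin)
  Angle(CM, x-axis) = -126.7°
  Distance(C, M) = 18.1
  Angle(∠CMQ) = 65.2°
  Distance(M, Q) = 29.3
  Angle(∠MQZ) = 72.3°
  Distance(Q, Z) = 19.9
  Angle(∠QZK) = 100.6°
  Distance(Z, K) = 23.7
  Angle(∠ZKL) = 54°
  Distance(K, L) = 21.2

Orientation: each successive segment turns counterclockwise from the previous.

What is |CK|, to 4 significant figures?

7.871

C is at the origin; CM runs at -126.7° with length 18.1, so M = (-10.82, -14.51). ∠CMQ = 65.2° gives MQ at -11.90° from the x-axis; with |MQ| = 29.3, Q = (17.85, -20.55). ∠MQZ = 72.3° gives QZ at 95.80° from the x-axis; with |QZ| = 19.9, Z = (15.84, -0.7558). ∠QZK = 100.6° gives ZK at 175.2° from the x-axis; with |ZK| = 23.7, K = (-7.775, 1.227). Then |CK| = |K − C| = 7.871.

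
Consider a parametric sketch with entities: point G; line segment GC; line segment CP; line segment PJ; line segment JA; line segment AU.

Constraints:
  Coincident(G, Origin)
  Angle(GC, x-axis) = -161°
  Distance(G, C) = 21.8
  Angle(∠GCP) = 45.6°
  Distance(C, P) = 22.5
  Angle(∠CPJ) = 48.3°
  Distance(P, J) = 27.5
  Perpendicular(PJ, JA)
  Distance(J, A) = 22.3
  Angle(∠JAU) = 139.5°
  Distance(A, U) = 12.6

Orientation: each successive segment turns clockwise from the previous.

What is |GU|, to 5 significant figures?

36.943

G is at the origin; GC runs at -161.0° with length 21.8, so C = (-20.612, -7.0974). ∠GCP = 45.6° gives CP at 64.600° from the x-axis; with |CP| = 22.5, P = (-10.961, 13.228). ∠CPJ = 48.3° gives PJ at -67.100° from the x-axis; with |PJ| = 27.5, J = (-0.26036, -12.105). The perpendicularity gives JA at right angles to PJ, so JA runs at -157.10°; with |JA| = 22.3, A = (-20.803, -20.782). ∠JAU = 139.5° gives AU at 162.40° from the x-axis; with |AU| = 12.6, U = (-32.813, -16.973). Then |GU| = |U − G| = 36.943.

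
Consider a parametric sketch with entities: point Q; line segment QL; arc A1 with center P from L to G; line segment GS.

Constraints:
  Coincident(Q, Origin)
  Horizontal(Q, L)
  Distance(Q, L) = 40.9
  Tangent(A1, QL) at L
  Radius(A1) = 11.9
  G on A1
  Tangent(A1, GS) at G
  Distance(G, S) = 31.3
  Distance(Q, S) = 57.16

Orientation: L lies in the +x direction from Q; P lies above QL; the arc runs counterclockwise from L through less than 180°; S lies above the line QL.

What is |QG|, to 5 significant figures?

54.213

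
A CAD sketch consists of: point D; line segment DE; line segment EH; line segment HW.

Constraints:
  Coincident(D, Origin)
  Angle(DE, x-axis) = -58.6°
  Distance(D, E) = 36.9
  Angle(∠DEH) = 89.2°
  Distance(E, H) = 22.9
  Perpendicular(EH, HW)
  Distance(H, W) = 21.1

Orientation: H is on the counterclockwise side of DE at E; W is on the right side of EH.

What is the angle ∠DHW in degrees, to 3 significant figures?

149°

∠DEH = 89.2°, so EH runs at -58.6° + (180° − 89.2°) = 32.2° from the x-axis; with |EH| = 22.9, H = E + 22.9·(cos 32.2°, sin 32.2°) = (38.6, -19.3). EH ⟂ HW; with |HW| = 21.1 on the right of EH, W = H + 21.1·(0.533, -0.846) = (49.8, -37.1). Then cos ∠DHW = HD·HW / (|HD||HW|), giving 149°.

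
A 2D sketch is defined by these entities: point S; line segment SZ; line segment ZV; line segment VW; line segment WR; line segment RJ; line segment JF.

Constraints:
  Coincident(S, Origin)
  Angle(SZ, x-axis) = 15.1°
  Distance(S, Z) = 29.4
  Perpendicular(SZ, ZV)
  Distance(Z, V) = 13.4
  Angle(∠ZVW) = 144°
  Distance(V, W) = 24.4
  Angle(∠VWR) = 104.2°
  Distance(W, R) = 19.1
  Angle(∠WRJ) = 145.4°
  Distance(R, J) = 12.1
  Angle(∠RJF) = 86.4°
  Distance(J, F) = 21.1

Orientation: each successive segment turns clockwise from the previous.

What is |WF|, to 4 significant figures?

28.40

∠WRJ = 145.4° gives RJ at 138.7° from the x-axis; with |RJ| = 12.1, J = (-4.889, -17.86). ∠RJF = 86.4° gives JF at 45.10° from the x-axis; with |JF| = 21.1, F = (10.01, -2.913). Then |WF| = |F − W| = 28.40.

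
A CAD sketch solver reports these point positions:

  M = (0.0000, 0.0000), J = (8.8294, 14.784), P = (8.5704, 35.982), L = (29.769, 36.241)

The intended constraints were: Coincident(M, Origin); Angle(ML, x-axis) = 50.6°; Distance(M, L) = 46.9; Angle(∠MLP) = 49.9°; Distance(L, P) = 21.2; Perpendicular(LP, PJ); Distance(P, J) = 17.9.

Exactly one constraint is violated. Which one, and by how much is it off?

Distance(P, J) = 17.9 — off by 3.30.

M = (0.00, 0.00) ✓; ML at 50.60° ✓; |ML| = 46.90 ✓; ∠MLP = 49.90° ✓; |LP| = 21.20 ✓; ∠(LP, PJ) = 90.00° ✓; |PJ| = 21.20 ✗.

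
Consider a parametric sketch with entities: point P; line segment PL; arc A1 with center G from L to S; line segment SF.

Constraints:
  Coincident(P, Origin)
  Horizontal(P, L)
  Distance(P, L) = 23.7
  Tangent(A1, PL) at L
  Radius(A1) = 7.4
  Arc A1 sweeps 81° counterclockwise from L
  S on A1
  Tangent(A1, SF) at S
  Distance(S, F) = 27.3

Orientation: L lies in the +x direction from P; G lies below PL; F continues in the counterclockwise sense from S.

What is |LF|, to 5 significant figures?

35.167

P is at the origin; P and L share the same y with |PL| = 23.7 and L on the +x side, so L = (23.700, 0.0000). A1 meets PL tangentially, so GL is at right angles to PL, so G = L + (0, -7.4) = (23.700, -7.4000). On A1, L sits at bearing 90° from G; an 81° counterclockwise sweep puts S at bearing 171°, so S = G + 7.4·(cos 171°, sin 171°) = (16.391, -6.2424). The tangent condition forces GS to be normal to SF, so SF runs along (−sin 171°, cos 171°); with |SF| = 27.3, F = (12.120, -33.206). Then |LF| = |F − L| = 35.167.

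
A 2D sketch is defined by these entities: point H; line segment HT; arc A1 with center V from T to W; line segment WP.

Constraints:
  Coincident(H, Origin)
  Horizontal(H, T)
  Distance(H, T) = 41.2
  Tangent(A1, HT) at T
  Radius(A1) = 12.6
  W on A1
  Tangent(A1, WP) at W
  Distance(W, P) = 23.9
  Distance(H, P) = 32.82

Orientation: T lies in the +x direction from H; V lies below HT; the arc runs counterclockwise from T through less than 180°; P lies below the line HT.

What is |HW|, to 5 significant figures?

30.910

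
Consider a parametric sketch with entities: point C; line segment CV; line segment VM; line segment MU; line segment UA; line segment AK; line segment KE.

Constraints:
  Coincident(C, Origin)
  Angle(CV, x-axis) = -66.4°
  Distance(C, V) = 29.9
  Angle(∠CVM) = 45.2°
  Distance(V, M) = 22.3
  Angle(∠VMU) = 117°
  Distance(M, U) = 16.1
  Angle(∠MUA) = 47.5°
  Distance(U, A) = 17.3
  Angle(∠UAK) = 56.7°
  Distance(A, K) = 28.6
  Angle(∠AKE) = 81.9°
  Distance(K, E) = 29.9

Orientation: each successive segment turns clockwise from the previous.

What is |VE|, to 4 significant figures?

53.23

C is at the origin; CV runs at -66.4° with length 29.9, so V = (11.97, -27.40). ∠CVM = 45.2° gives VM at 158.8° from the x-axis; with |VM| = 22.3, M = (-8.820, -19.34). ∠VMU = 117.0° gives MU at 95.80° from the x-axis; with |MU| = 16.1, U = (-10.45, -3.317). ∠MUA = 47.5° gives UA at -36.70° from the x-axis; with |UA| = 17.3, A = (3.423, -13.66). ∠UAK = 56.7° gives AK at -160.0° from the x-axis; with |AK| = 28.6, K = (-23.45, -23.44). ∠AKE = 81.9° gives KE at 101.9° from the x-axis; with |KE| = 29.9, E = (-29.62, 5.819). Then |VE| = |E − V| = 53.23.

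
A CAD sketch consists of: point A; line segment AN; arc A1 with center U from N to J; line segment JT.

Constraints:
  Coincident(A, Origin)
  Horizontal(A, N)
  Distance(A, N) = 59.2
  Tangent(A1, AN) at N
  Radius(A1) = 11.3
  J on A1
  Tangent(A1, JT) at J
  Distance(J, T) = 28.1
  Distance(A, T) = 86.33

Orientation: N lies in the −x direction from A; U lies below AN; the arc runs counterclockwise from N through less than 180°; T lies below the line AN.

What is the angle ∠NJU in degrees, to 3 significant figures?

55.0°

Checks: ∠(UN, NA) = 90.00° ✓; |UJ| = 11.30 ✓; ∠(UJ, JT) = 90.00° ✓; |JT| = 28.10 ✓; |AT| = 86.33 ✓.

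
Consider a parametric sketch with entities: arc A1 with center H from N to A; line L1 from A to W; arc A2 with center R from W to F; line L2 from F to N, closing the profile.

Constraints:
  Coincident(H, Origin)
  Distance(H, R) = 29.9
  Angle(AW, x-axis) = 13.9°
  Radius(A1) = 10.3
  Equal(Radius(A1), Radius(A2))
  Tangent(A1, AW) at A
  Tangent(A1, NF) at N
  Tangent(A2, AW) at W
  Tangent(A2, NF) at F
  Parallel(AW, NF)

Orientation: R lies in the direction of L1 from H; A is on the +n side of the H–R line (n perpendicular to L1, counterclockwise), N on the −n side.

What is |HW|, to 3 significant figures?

31.6

The slot axis is L1's direction at 13.9°, so u = (cos 13.9°, sin 13.9°) = (0.971, 0.240) and n = (−sin 13.9°, cos 13.9°) = (-0.240, 0.971). H is at the origin and R lies 29.9 along u from H, so R = 29.9·u = (29.0, 7.18). Tangency of A1 to both parallel lines with radius 10.3 puts A and N at H ± 10.3·n: A = (-2.47, 10.0), N = (2.47, -10.0). Equal radii place W and F the same way about R: W = R + 10.3·n = (26.6, 17.2), F = R − 10.3·n = (31.5, -2.82). Then |HW| = |W − H| = 31.6.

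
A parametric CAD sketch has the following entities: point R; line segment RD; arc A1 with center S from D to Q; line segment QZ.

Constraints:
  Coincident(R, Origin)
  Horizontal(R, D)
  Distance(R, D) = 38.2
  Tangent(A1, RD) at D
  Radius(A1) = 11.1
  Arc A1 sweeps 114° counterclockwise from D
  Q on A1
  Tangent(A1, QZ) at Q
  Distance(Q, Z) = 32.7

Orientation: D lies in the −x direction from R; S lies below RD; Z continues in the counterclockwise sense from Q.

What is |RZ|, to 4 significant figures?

57.42

On A1, D sits at bearing 90° from S; a 114° counterclockwise sweep puts Q at bearing 204°, so Q = S + 11.1·(cos 204°, sin 204°) = (-48.34, -15.61). The tangent condition forces SQ to be normal to QZ, so QZ runs along (−sin 204°, cos 204°); with |QZ| = 32.7, Z = (-35.04, -45.49). Then |RZ| = |Z − R| = 57.42.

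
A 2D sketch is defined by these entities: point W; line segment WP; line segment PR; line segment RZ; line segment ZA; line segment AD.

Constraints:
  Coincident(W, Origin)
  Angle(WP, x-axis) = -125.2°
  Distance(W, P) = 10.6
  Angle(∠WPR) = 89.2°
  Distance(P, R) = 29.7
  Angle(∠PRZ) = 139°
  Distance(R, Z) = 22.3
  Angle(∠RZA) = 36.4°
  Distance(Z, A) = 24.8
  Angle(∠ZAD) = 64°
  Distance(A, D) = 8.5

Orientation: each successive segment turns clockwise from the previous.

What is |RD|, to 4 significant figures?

6.407

W is at the origin; WP runs at -125.2° with length 10.6, so P = (-6.110, -8.662). ∠WPR = 89.2° gives PR at 144.0° from the x-axis; with |PR| = 29.7, R = (-30.14, 8.795). ∠PRZ = 139.0° gives RZ at 103.0° from the x-axis; with |RZ| = 22.3, Z = (-35.15, 30.52). ∠RZA = 36.4° gives ZA at -40.60° from the x-axis; with |ZA| = 24.8, A = (-16.32, 14.38). ∠ZAD = 64.0° gives AD at -156.6° from the x-axis; with |AD| = 8.5, D = (-24.13, 11.01). Then |RD| = |D − R| = 6.407.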